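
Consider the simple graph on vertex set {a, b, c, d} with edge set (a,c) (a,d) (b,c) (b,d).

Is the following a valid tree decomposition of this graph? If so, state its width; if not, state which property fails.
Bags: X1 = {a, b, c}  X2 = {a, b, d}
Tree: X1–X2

Yes; width 2.

Vertex coverage: the bags together contain {a, b, c, d}, the full vertex set. Edge coverage: each edge of G has both endpoints in at least one bag. Running intersection: for every vertex, the bags containing it form a connected subtree. All three properties hold, so this is a valid tree decomposition of width max|bag| − 1 = 2, and hence tw(G) ≤ 2.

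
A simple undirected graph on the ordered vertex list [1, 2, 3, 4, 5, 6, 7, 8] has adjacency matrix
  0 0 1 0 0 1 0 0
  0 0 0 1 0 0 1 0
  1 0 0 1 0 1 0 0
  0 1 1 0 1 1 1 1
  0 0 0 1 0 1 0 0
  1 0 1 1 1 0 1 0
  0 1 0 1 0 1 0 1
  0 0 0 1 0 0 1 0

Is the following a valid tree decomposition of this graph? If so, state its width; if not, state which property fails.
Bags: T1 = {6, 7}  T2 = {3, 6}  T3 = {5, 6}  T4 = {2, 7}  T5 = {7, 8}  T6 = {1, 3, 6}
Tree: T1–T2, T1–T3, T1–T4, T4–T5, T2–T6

A tree decomposition must satisfy three properties: every vertex lies in some bag; for every edge, both endpoints lie together in some bag; and for every vertex, the bags containing it form a connected subtree. Here vertex 4 appears in no bag, so the decomposition is invalid.

No — vertex 4 appears in no bag.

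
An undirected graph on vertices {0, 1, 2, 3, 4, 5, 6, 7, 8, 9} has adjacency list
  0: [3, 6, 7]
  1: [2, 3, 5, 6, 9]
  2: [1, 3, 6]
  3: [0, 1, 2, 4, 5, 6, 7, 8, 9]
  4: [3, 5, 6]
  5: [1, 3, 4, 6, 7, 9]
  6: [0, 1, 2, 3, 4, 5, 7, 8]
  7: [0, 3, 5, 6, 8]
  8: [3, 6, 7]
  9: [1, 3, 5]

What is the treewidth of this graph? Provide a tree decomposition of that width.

Treewidth 3.
Bags: B1 = {1, 3, 5, 6}  B2 = {3, 5, 6, 7}  B3 = {3, 4, 5, 6}  B4 = {3, 6, 7, 8}  B5 = {0, 3, 6, 7}  B6 = {1, 3, 5, 9}  B7 = {1, 2, 3, 6}
Tree: B1–B2, B1–B3, B2–B4, B4–B5, B1–B6, B1–B7

The largest bag has 4 vertices, giving width 3; this decomposition certifies tw(G) ≤ 3. For the lower bound, the 4 vertices {1, 3, 5, 9} are pairwise adjacent, and any tree decomposition puts a clique entirely inside one bag — forcing width ≥ 3. The upper and lower bounds meet at 3, so that is the treewidth.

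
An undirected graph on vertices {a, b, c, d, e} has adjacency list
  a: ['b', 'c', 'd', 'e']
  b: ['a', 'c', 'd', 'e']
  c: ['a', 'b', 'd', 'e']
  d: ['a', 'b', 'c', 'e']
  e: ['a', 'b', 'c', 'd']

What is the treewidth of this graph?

A width-4 tree decomposition is:
Bags: B1 = {a, b, c, d, e}
Tree: (single bag)
A single bag containing all 5 vertices is trivially a valid decomposition of width 4. For the lower bound, the 5 vertices {a, b, c, d, e} are pairwise adjacent, and any tree decomposition puts a clique entirely inside one bag — forcing width ≥ 4. Hence tw(G) = 4 exactly.

4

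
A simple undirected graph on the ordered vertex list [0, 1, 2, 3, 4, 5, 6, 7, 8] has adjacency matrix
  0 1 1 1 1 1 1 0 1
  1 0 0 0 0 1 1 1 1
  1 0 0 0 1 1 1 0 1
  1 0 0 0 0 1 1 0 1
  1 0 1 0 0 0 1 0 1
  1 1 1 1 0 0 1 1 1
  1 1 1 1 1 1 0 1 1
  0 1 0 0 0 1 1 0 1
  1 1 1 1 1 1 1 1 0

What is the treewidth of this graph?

A width-4 tree decomposition is:
Bags: B1 = {0, 1, 5, 6, 8}  B2 = {0, 3, 5, 6, 8}  B3 = {1, 5, 6, 7, 8}  B4 = {0, 2, 5, 6, 8}  B5 = {0, 2, 4, 6, 8}
Tree: B1–B2, B1–B3, B2–B4, B4–B5
The largest bag has 5 vertices, giving width 4; this decomposition certifies tw(G) ≤ 4. For the lower bound, the 5 vertices {0, 2, 4, 6, 8} are pairwise adjacent, and any tree decomposition puts a clique entirely inside one bag — forcing width ≥ 4. The upper and lower bounds meet at 4, so that is the treewidth.

4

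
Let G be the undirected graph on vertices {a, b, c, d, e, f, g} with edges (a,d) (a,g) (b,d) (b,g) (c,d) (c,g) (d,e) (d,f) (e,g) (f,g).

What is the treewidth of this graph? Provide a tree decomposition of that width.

The largest bag has 3 vertices, giving width 2; this decomposition certifies tw(G) ≤ 2. The edges d–b–g–c–d form a cycle, so G is not a tree and its treewidth is at least 2. Combining the bounds, tw(G) = 2.

Treewidth 2.
One optimal decomposition is:
Bags: B1 = {b, d, g}  B2 = {c, d, g}  B3 = {a, d, g}  B4 = {d, e, g}  B5 = {d, f, g}
Tree: B1–B2, B2–B3, B3–B4, B4–B5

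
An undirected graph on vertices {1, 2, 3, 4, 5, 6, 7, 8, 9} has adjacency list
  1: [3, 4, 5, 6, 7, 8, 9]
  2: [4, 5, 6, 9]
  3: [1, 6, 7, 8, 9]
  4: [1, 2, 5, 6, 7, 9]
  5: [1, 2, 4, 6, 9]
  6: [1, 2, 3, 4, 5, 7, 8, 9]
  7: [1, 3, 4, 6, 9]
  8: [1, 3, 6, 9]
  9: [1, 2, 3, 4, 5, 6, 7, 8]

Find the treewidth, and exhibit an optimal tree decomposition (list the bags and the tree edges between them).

Each bag holds 5 vertices, so the decomposition has width 4, which upper-bounds the treewidth. Conversely, {1, 3, 6, 8, 9} is a clique of size 5, and the vertices of any clique must share a bag in every tree decomposition; so some bag has ≥ 5 vertices and tw(G) ≥ 4. Combining the bounds, tw(G) = 4.

Treewidth 4.
Bags: B1 = {1, 4, 5, 6, 9}  B2 = {1, 4, 6, 7, 9}  B3 = {1, 3, 6, 7, 9}  B4 = {2, 4, 5, 6, 9}  B5 = {1, 3, 6, 8, 9}
Tree: B1–B2, B2–B3, B1–B4, B3–B5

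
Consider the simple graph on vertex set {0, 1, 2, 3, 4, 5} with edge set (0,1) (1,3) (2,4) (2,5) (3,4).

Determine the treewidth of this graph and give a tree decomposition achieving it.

The largest bag has 2 vertices, giving width 1; this decomposition certifies tw(G) ≤ 1. Since G has at least one edge (e.g. 0–1), it is not an edgeless graph, so tw(G) ≥ 1. Combining the bounds, tw(G) = 1.

Treewidth 1.
Bags: B1 = {0, 1}  B2 = {1, 3}  B3 = {3, 4}  B4 = {2, 4}  B5 = {2, 5}
Tree: B1–B2, B2–B3, B3–B4, B4–B5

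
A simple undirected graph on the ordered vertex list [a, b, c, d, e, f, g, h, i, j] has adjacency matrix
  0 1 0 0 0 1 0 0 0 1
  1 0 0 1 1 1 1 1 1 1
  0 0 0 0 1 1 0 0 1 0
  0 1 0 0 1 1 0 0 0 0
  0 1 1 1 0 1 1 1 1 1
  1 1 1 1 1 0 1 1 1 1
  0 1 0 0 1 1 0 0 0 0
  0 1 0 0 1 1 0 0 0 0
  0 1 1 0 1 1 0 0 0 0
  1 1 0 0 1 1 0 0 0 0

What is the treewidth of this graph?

3

A width-3 tree decomposition is:
Bags: B1 = {b, e, f, h}  B2 = {b, d, e, f}  B3 = {b, e, f, j}  B4 = {b, e, f, i}  B5 = {b, e, f, g}  B6 = {c, e, f, i}  B7 = {a, b, f, j}
Tree: B1–B2, B1–B3, B3–B4, B2–B5, B4–B6, B3–B7
Each bag holds 4 vertices, so the decomposition has width 3, which upper-bounds the treewidth. Conversely, {c, e, f, i} is a clique of size 4, and the vertices of any clique must share a bag in every tree decomposition; so some bag has ≥ 4 vertices and tw(G) ≥ 3. Combining the bounds, tw(G) = 3.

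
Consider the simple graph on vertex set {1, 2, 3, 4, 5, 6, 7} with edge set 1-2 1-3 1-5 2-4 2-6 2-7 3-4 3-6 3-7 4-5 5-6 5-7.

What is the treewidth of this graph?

A width-3 tree decomposition is:
Bags: B1 = {1, 2, 3, 5}  B2 = {2, 3, 4, 5}  B3 = {2, 3, 5, 7}  B4 = {2, 3, 5, 6}
Tree: B1–B2, B2–B3, B3–B4
The largest bag has 4 vertices, giving width 3; this decomposition certifies tw(G) ≤ 3. For the lower bound: the 4 vertex sets {1,2}, {4,5}, {3}, {7} are disjoint, each induces a connected subgraph, and every pair is joined by at least one edge of G. Contracting each set to a single vertex therefore yields K_{4} as a minor, and since treewidth is minor-monotone, tw(G) ≥ tw(K_{4}) = 3. Therefore the treewidth is 3.

3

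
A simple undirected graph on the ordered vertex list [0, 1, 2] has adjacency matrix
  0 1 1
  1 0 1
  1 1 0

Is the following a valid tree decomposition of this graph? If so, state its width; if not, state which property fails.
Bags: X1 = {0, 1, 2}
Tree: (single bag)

Yes; width 2.

Every vertex of G appears in some bag (union = {0, 1, 2}); every edge is covered by a bag; and for each vertex v the set of bags containing v is connected in the bag tree. The decomposition is therefore valid. The largest bag has 3 vertices, so the width is 2.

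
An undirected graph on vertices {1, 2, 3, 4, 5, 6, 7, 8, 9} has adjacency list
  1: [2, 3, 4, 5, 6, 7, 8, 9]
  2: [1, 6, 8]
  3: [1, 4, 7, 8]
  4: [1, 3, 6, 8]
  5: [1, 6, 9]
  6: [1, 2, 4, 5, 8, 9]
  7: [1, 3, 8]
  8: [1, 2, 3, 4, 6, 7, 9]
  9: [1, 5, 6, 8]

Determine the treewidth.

A width-3 tree decomposition is:
Bags: B1 = {1, 4, 6, 8}  B2 = {1, 3, 4, 8}  B3 = {1, 6, 8, 9}  B4 = {1, 3, 7, 8}  B5 = {1, 2, 6, 8}  B6 = {1, 5, 6, 9}
Tree: B1–B2, B1–B3, B2–B4, B3–B5, B3–B6
Every bag has size at most 4, so the width is 4 − 1 = 3 and tw(G) ≤ 3. Conversely, {1, 3, 4, 8} is a clique of size 4, and the vertices of any clique must share a bag in every tree decomposition; so some bag has ≥ 4 vertices and tw(G) ≥ 3. The upper and lower bounds meet at 3, so that is the treewidth.

3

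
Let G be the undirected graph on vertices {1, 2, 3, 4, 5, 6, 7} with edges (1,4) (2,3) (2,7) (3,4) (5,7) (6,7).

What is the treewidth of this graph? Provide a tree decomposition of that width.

Treewidth 1.
Bags: B1 = {2, 3}  B2 = {3, 4}  B3 = {2, 7}  B4 = {1, 4}  B5 = {5, 7}  B6 = {6, 7}
Tree: B1–B2, B1–B3, B2–B4, B3–B5, B3–B6

Each bag holds 2 vertices, so the decomposition has width 1, which upper-bounds the treewidth. Any graph with an edge has treewidth ≥ 1, and G has the edge 2–3. Therefore the treewidth is 1.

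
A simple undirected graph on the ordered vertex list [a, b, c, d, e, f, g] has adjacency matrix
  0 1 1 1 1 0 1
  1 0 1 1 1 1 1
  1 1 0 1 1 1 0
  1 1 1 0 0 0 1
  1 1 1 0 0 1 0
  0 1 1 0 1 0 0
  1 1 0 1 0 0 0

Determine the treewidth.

3

A width-3 tree decomposition is:
Bags: B1 = {a, b, c, d}  B2 = {a, b, d, g}  B3 = {a, b, c, e}  B4 = {b, c, e, f}
Tree: B1–B2, B1–B3, B3–B4
Every bag has size at most 4, so the width is 4 − 1 = 3 and tw(G) ≤ 3. For the lower bound, the 4 vertices {a, b, d, g} are pairwise adjacent, and any tree decomposition puts a clique entirely inside one bag — forcing width ≥ 3. Therefore the treewidth is 3.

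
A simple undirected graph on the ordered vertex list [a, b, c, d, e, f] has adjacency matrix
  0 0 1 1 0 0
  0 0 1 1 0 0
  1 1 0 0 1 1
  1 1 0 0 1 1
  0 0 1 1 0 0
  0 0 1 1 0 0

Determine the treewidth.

A width-2 tree decomposition is:
Bags: B1 = {a, c, d}  B2 = {c, d, f}  B3 = {b, c, d}  B4 = {c, d, e}
Tree: B1–B2, B2–B3, B3–B4
Every bag has size at most 3, so the width is 3 − 1 = 2 and tw(G) ≤ 2. The edges a–d–f–c–a form a cycle, so G is not a tree and its treewidth is at least 2. The upper and lower bounds meet at 2, so that is the treewidth.

2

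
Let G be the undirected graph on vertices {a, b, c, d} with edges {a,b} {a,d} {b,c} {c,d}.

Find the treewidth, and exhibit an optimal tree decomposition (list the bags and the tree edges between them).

Treewidth 2.
One such decomposition:
Bags: B1 = {a, c, d}  B2 = {a, b, c}
Tree: B1–B2

The largest bag has 3 vertices, giving width 2; this decomposition certifies tw(G) ≤ 2. The edges a–d–c–b–a form a cycle, so G is not a tree and its treewidth is at least 2. Therefore the treewidth is 2.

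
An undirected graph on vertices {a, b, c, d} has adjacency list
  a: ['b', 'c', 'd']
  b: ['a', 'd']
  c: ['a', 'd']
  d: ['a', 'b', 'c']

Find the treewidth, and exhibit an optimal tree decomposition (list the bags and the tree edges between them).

Every bag has size at most 3, so the width is 3 − 1 = 2 and tw(G) ≤ 2. Conversely, {a, c, d} is a clique of size 3, and the vertices of any clique must share a bag in every tree decomposition; so some bag has ≥ 3 vertices and tw(G) ≥ 2. Combining the bounds, tw(G) = 2.

Treewidth 2.
Bags: B1 = {a, b, d}  B2 = {a, c, d}
Tree: B1–B2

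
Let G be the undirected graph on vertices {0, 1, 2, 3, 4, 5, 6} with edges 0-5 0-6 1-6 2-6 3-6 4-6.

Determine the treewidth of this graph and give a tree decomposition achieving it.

Treewidth 1.
One optimal decomposition is:
Bags: B1 = {3, 6}  B2 = {2, 6}  B3 = {1, 6}  B4 = {0, 6}  B5 = {0, 5}  B6 = {4, 6}
Tree: B1–B2, B1–B3, B3–B4, B4–B5, B2–B6

Each bag holds 2 vertices, so the decomposition has width 1, which upper-bounds the treewidth. Since G has at least one edge (e.g. 6–3), it is not an edgeless graph, so tw(G) ≥ 1. Combining the bounds, tw(G) = 1.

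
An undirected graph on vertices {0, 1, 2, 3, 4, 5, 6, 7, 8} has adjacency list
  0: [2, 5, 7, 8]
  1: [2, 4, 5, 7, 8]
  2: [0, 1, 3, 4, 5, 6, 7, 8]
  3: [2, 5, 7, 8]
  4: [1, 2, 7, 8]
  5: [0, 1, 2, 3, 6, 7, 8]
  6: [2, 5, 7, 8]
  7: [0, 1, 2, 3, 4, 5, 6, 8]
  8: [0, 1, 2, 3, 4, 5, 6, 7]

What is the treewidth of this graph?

4

A width-4 tree decomposition is:
Bags: B1 = {2, 5, 6, 7, 8}  B2 = {1, 2, 5, 7, 8}  B3 = {0, 2, 5, 7, 8}  B4 = {1, 2, 4, 7, 8}  B5 = {2, 3, 5, 7, 8}
Tree: B1–B2, B1–B3, B2–B4, B2–B5
Each bag holds 5 vertices, so the decomposition has width 4, which upper-bounds the treewidth. For the lower bound, the 5 vertices {1, 2, 4, 7, 8} are pairwise adjacent, and any tree decomposition puts a clique entirely inside one bag — forcing width ≥ 4. The upper and lower bounds meet at 4, so that is the treewidth.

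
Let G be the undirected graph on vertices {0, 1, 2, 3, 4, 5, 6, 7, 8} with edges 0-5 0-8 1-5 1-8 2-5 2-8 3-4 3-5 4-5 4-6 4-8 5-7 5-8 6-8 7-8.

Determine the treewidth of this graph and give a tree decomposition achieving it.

Every bag has size at most 3, so the width is 3 − 1 = 2 and tw(G) ≤ 2. For the lower bound, the 3 vertices {0, 5, 8} are pairwise adjacent, and any tree decomposition puts a clique entirely inside one bag — forcing width ≥ 2. Therefore the treewidth is 2.

Treewidth 2.
One optimal decomposition is:
Bags: B1 = {3, 4, 5}  B2 = {4, 5, 8}  B3 = {2, 5, 8}  B4 = {1, 5, 8}  B5 = {0, 5, 8}  B6 = {4, 6, 8}  B7 = {5, 7, 8}
Tree: B1–B2, B2–B3, B2–B4, B2–B5, B2–B6, B4–B7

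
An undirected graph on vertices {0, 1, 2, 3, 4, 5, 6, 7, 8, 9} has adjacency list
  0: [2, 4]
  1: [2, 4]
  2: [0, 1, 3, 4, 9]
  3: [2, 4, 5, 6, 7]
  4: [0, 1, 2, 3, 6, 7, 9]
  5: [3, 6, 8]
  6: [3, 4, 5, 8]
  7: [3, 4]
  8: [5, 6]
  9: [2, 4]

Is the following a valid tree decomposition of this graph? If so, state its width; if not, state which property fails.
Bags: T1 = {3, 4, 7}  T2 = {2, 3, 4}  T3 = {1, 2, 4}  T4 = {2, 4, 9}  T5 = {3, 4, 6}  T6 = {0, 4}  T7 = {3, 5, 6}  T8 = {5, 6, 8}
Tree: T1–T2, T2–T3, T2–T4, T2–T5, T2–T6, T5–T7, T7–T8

A tree decomposition must satisfy three properties: every vertex lies in some bag; for every edge, both endpoints lie together in some bag; and for every vertex, the bags containing it form a connected subtree. Here edge (2,0) lies in no bag, so the decomposition is invalid.

No — edge (2,0) lies in no bag.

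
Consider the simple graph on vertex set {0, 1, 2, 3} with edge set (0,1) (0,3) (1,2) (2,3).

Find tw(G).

A width-2 tree decomposition is:
Bags: B1 = {0, 1, 2}  B2 = {0, 2, 3}
Tree: B1–B2
Every bag has size at most 3, so the width is 3 − 1 = 2 and tw(G) ≤ 2. The edges 2–1–0–3–2 form a cycle, so G is not a tree and its treewidth is at least 2. Hence tw(G) = 2 exactly.

2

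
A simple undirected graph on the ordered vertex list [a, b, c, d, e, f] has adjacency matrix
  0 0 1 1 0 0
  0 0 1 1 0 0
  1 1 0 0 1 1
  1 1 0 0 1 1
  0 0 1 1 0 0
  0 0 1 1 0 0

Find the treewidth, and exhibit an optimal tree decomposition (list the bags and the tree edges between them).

Treewidth 2.
Bags: B1 = {a, c, d}  B2 = {c, d, e}  B3 = {c, d, f}  B4 = {b, c, d}
Tree: B1–B2, B2–B3, B3–B4

Each bag holds 3 vertices, so the decomposition has width 2, which upper-bounds the treewidth. Since a–c–e–d–a is a cycle in G, G is not acyclic. Forests are exactly the graphs of treewidth ≤ 1, so tw(G) ≥ 2. Combining the bounds, tw(G) = 2.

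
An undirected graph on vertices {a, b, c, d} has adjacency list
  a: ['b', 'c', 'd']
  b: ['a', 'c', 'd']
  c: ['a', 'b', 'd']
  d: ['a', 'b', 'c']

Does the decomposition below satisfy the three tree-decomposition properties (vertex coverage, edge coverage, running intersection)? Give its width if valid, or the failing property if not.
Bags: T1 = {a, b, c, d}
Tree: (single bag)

Yes; width 3.

Checking the three conditions: (i) the bags cover all of {a, b, c, d}; (ii) for each edge, some bag contains both endpoints; (iii) the bags containing any fixed vertex form a subtree. All hold, so the decomposition is valid with width 4 − 1 = 3.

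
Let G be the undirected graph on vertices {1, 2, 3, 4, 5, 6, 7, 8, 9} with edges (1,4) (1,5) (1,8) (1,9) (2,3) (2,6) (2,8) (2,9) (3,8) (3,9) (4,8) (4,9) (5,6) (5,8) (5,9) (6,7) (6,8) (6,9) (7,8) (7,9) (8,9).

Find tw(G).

A width-3 tree decomposition is:
Bags: B1 = {5, 6, 8, 9}  B2 = {2, 6, 8, 9}  B3 = {1, 5, 8, 9}  B4 = {1, 4, 8, 9}  B5 = {2, 3, 8, 9}  B6 = {6, 7, 8, 9}
Tree: B1–B2, B1–B3, B3–B4, B2–B5, B2–B6
Each bag holds 4 vertices, so the decomposition has width 3, which upper-bounds the treewidth. For the lower bound, the 4 vertices {1, 4, 8, 9} are pairwise adjacent, and any tree decomposition puts a clique entirely inside one bag — forcing width ≥ 3. Hence tw(G) = 3 exactly.

3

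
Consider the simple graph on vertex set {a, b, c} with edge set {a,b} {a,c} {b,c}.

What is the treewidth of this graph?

2

A width-2 tree decomposition is:
Bags: B1 = {a, b, c}
Tree: (single bag)
With just one bag of size 3, the width is 3 − 1 = 2, so tw(G) ≤ 2. For the lower bound, the 3 vertices {a, b, c} are pairwise adjacent, and any tree decomposition puts a clique entirely inside one bag — forcing width ≥ 2. Combining the bounds, tw(G) = 2.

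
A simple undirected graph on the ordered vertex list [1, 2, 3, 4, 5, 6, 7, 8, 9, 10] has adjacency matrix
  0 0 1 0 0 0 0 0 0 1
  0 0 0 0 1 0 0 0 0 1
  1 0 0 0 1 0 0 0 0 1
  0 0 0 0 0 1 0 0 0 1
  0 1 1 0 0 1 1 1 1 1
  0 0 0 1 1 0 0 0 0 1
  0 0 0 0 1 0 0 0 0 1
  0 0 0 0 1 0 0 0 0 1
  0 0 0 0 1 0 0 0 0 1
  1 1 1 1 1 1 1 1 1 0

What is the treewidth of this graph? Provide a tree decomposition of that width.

Treewidth 2.
One optimal decomposition is:
Bags: B1 = {5, 6, 10}  B2 = {5, 8, 10}  B3 = {4, 6, 10}  B4 = {3, 5, 10}  B5 = {1, 3, 10}  B6 = {2, 5, 10}  B7 = {5, 7, 10}  B8 = {5, 9, 10}
Tree: B1–B2, B1–B3, B2–B4, B4–B5, B4–B6, B6–B7, B1–B8

The largest bag has 3 vertices, giving width 2; this decomposition certifies tw(G) ≤ 2. On the other hand G contains the 3-clique {1, 3, 10}. A clique must lie in a single bag of any decomposition, so no decomposition can have width below 2. Therefore the treewidth is 2.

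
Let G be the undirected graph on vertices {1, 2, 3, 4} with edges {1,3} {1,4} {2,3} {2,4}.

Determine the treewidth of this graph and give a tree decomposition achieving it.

Every bag has size at most 3, so the width is 3 − 1 = 2 and tw(G) ≤ 2. For the lower bound, G contains the cycle 3–2–4–1–3, so G is not a forest; only forests have treewidth ≤ 1, hence tw(G) ≥ 2. Combining the bounds, tw(G) = 2.

Treewidth 2.
Bags: B1 = {2, 3, 4}  B2 = {1, 3, 4}
Tree: B1–B2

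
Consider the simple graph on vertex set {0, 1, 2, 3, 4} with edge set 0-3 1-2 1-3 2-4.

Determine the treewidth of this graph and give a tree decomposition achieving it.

Treewidth 1.
Bags: B1 = {2, 4}  B2 = {1, 2}  B3 = {1, 3}  B4 = {0, 3}
Tree: B1–B2, B2–B3, B3–B4

The largest bag has 2 vertices, giving width 1; this decomposition certifies tw(G) ≤ 1. Any graph with an edge has treewidth ≥ 1, and G has the edge 4–2. Hence tw(G) = 1 exactly.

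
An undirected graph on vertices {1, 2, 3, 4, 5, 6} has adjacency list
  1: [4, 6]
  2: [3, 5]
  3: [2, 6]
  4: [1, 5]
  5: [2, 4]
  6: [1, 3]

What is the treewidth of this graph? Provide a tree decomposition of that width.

Treewidth 2.
One optimal decomposition is:
Bags: B1 = {1, 4, 5}  B2 = {1, 5, 6}  B3 = {3, 5, 6}  B4 = {2, 3, 5}
Tree: B1–B2, B2–B3, B3–B4

Each bag holds 3 vertices, so the decomposition has width 2, which upper-bounds the treewidth. For the lower bound, G contains the cycle 5–4–1–6–3–2–5, so G is not a forest; only forests have treewidth ≤ 1, hence tw(G) ≥ 2. Therefore the treewidth is 2.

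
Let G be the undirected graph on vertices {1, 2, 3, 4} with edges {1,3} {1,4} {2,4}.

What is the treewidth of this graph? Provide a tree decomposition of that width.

Each bag holds 2 vertices, so the decomposition has width 1, which upper-bounds the treewidth. Since G has at least one edge (e.g. 3–1), it is not an edgeless graph, so tw(G) ≥ 1. The upper and lower bounds meet at 1, so that is the treewidth.

Treewidth 1.
Bags: B1 = {1, 3}  B2 = {1, 4}  B3 = {2, 4}
Tree: B1–B2, B2–B3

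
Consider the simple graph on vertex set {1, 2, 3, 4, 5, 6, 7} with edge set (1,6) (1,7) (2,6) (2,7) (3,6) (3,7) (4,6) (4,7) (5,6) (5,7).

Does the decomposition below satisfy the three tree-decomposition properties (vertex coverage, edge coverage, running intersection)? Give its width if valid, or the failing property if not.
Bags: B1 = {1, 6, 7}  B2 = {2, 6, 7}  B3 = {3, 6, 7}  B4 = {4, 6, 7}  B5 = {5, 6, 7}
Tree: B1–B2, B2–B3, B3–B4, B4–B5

Vertex coverage: the bags together contain {1, 2, 3, 4, 5, 6, 7}, the full vertex set. Edge coverage: each edge of G has both endpoints in at least one bag. Running intersection: for every vertex, the bags containing it form a connected subtree. All three properties hold, so this is a valid tree decomposition of width max|bag| − 1 = 2, and hence tw(G) ≤ 2.

Yes; width 2.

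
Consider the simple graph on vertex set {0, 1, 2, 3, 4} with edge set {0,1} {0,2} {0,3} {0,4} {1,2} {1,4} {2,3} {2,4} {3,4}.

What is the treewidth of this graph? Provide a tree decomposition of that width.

Treewidth 3.
Bags: B1 = {0, 2, 3, 4}  B2 = {0, 1, 2, 4}
Tree: B1–B2

Each bag holds 4 vertices, so the decomposition has width 3, which upper-bounds the treewidth. For the lower bound, the 4 vertices {0, 1, 2, 4} are pairwise adjacent, and any tree decomposition puts a clique entirely inside one bag — forcing width ≥ 3. The upper and lower bounds meet at 3, so that is the treewidth.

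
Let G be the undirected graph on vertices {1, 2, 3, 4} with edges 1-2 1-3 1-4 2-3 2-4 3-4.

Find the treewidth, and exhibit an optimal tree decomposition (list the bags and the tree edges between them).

Treewidth 3.
Bags: B1 = {1, 2, 3, 4}
Tree: (single bag)

With just one bag of size 4, the width is 4 − 1 = 3, so tw(G) ≤ 3. On the other hand G contains the 4-clique {1, 2, 3, 4}. A clique must lie in a single bag of any decomposition, so no decomposition can have width below 3. Combining the bounds, tw(G) = 3.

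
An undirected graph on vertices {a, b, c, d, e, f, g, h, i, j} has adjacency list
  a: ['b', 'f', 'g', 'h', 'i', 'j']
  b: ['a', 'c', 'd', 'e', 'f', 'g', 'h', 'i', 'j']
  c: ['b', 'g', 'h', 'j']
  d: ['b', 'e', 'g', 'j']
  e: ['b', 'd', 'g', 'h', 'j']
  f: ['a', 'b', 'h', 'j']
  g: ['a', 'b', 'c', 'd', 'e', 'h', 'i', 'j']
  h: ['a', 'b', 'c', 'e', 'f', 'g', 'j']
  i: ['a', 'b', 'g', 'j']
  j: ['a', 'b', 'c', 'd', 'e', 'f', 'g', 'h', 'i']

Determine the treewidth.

4

A width-4 tree decomposition is:
Bags: B1 = {a, b, g, h, j}  B2 = {a, b, f, h, j}  B3 = {a, b, g, i, j}  B4 = {b, e, g, h, j}  B5 = {b, c, g, h, j}  B6 = {b, d, e, g, j}
Tree: B1–B2, B1–B3, B1–B4, B1–B5, B4–B6
Each bag holds 5 vertices, so the decomposition has width 4, which upper-bounds the treewidth. For the lower bound, the 5 vertices {b, d, e, g, j} are pairwise adjacent, and any tree decomposition puts a clique entirely inside one bag — forcing width ≥ 4. The upper and lower bounds meet at 4, so that is the treewidth.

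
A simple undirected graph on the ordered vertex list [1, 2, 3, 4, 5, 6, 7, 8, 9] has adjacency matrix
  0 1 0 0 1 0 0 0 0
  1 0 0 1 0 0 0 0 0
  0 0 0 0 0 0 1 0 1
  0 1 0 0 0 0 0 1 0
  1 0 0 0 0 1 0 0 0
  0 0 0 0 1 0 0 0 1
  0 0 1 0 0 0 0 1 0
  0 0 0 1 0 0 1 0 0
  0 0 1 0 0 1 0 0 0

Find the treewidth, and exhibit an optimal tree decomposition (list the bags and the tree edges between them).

Treewidth 2.
Bags: B1 = {1, 2, 4}  B2 = {1, 4, 8}  B3 = {1, 7, 8}  B4 = {1, 3, 7}  B5 = {1, 3, 9}  B6 = {1, 6, 9}  B7 = {1, 5, 6}
Tree: B1–B2, B2–B3, B3–B4, B4–B5, B5–B6, B6–B7

The largest bag has 3 vertices, giving width 2; this decomposition certifies tw(G) ≤ 2. Since 1–2–4–8–7–3–9–6–5–1 is a cycle in G, G is not acyclic. Forests are exactly the graphs of treewidth ≤ 1, so tw(G) ≥ 2. The upper and lower bounds meet at 2, so that is the treewidth.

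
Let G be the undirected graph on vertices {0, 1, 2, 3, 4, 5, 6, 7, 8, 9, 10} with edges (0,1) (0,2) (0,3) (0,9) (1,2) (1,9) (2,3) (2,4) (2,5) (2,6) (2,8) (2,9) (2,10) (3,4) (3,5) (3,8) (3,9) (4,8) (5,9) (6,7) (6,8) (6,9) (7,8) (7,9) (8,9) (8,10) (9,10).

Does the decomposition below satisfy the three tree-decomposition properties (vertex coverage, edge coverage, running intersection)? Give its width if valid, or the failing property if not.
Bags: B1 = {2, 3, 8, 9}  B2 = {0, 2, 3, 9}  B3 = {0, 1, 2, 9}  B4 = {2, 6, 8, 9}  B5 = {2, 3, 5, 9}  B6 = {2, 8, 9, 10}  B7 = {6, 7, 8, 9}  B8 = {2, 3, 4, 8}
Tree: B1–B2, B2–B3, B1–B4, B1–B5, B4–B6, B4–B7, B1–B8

Every vertex of G appears in some bag (union = {0, 1, 2, 3, 4, 5, 6, 7, 8, 9, 10}); every edge is covered by a bag; and for each vertex v the set of bags containing v is connected in the bag tree. The decomposition is therefore valid. The largest bag has 4 vertices, so the width is 3.

Yes; width 3.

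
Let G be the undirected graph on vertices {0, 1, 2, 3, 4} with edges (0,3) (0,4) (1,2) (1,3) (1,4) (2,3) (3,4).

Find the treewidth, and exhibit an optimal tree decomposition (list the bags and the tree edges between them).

Treewidth 2.
Bags: B1 = {1, 3, 4}  B2 = {1, 2, 3}  B3 = {0, 3, 4}
Tree: B1–B2, B1–B3

Each bag holds 3 vertices, so the decomposition has width 2, which upper-bounds the treewidth. For the lower bound, the 3 vertices {0, 3, 4} are pairwise adjacent, and any tree decomposition puts a clique entirely inside one bag — forcing width ≥ 2. Therefore the treewidth is 2.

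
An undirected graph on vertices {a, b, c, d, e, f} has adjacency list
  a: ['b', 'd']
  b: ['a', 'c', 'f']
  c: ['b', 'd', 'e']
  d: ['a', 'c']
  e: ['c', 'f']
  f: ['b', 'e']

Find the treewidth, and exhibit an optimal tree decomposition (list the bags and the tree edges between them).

Treewidth 2.
One optimal decomposition is:
Bags: B1 = {c, e, f}  B2 = {b, c, f}  B3 = {b, c, d}  B4 = {a, b, d}
Tree: B1–B2, B2–B3, B3–B4

Every bag has size at most 3, so the width is 3 − 1 = 2 and tw(G) ≤ 2. Since e–f–b–c–e is a cycle in G, G is not acyclic. Forests are exactly the graphs of treewidth ≤ 1, so tw(G) ≥ 2. Therefore the treewidth is 2.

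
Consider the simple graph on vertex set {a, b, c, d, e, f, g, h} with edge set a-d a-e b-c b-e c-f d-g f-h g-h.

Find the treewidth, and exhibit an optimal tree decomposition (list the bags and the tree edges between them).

Treewidth 2.
One optimal decomposition is:
Bags: B1 = {a, d, e}  B2 = {d, e, g}  B3 = {e, g, h}  B4 = {e, f, h}  B5 = {c, e, f}  B6 = {b, c, e}
Tree: B1–B2, B2–B3, B3–B4, B4–B5, B5–B6

Each bag holds 3 vertices, so the decomposition has width 2, which upper-bounds the treewidth. Since e–a–d–g–h–f–c–b–e is a cycle in G, G is not acyclic. Forests are exactly the graphs of treewidth ≤ 1, so tw(G) ≥ 2. The upper and lower bounds meet at 2, so that is the treewidth.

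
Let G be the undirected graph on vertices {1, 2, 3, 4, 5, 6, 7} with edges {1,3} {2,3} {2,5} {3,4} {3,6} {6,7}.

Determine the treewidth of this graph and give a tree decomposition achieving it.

Every bag has size at most 2, so the width is 2 − 1 = 1 and tw(G) ≤ 1. Since G has at least one edge (e.g. 3–1), it is not an edgeless graph, so tw(G) ≥ 1. Therefore the treewidth is 1.

Treewidth 1.
One optimal decomposition is:
Bags: B1 = {1, 3}  B2 = {3, 6}  B3 = {3, 4}  B4 = {2, 3}  B5 = {2, 5}  B6 = {6, 7}
Tree: B1–B2, B2–B3, B3–B4, B4–B5, B2–B6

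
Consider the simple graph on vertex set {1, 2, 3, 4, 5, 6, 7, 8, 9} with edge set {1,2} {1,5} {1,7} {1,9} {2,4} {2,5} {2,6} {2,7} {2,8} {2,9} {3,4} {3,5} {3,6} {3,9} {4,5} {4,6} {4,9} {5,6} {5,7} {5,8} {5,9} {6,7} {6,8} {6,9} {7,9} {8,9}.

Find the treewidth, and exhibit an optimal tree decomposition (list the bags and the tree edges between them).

Each bag holds 5 vertices, so the decomposition has width 4, which upper-bounds the treewidth. On the other hand G contains the 5-clique {1, 2, 5, 7, 9}. A clique must lie in a single bag of any decomposition, so no decomposition can have width below 4. Combining the bounds, tw(G) = 4.

Treewidth 4.
One such decomposition:
Bags: B1 = {2, 5, 6, 7, 9}  B2 = {2, 4, 5, 6, 9}  B3 = {3, 4, 5, 6, 9}  B4 = {1, 2, 5, 7, 9}  B5 = {2, 5, 6, 8, 9}
Tree: B1–B2, B2–B3, B1–B4, B1–B5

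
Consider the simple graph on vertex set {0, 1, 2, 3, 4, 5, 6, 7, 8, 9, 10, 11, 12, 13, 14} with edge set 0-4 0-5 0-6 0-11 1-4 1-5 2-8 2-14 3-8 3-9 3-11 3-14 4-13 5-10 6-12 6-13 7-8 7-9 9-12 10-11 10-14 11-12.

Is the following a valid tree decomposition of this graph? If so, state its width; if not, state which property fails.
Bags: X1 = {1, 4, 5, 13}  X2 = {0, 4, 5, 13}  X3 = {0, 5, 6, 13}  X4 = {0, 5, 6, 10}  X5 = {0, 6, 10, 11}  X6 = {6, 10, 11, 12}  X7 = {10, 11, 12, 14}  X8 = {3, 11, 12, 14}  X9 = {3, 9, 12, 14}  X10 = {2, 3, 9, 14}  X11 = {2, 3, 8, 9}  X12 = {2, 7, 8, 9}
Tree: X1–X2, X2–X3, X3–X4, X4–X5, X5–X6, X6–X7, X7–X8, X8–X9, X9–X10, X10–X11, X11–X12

Checking the three conditions: (i) the bags cover all of {0, 1, 2, 3, 4, 5, 6, 7, 8, 9, 10, 11, 12, 13, 14}; (ii) for each edge, some bag contains both endpoints; (iii) the bags containing any fixed vertex form a subtree. All hold, so the decomposition is valid with width 4 − 1 = 3.

Yes; width 3.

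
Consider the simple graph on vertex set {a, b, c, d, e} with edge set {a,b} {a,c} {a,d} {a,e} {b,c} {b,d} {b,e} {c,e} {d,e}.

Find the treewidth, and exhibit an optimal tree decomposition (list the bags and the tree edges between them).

Treewidth 3.
One such decomposition:
Bags: B1 = {a, b, c, e}  B2 = {a, b, d, e}
Tree: B1–B2

Every bag has size at most 4, so the width is 4 − 1 = 3 and tw(G) ≤ 3. For the lower bound, the 4 vertices {a, b, d, e} are pairwise adjacent, and any tree decomposition puts a clique entirely inside one bag — forcing width ≥ 3. Hence tw(G) = 3 exactly.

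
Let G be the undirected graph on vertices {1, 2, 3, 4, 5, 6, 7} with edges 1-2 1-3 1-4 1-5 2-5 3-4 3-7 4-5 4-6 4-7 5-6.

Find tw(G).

2

A width-2 tree decomposition is:
Bags: B1 = {1, 3, 4}  B2 = {3, 4, 7}  B3 = {1, 4, 5}  B4 = {1, 2, 5}  B5 = {4, 5, 6}
Tree: B1–B2, B1–B3, B3–B4, B3–B5
The largest bag has 3 vertices, giving width 2; this decomposition certifies tw(G) ≤ 2. Conversely, {1, 2, 5} is a clique of size 3, and the vertices of any clique must share a bag in every tree decomposition; so some bag has ≥ 3 vertices and tw(G) ≥ 2. Hence tw(G) = 2 exactly.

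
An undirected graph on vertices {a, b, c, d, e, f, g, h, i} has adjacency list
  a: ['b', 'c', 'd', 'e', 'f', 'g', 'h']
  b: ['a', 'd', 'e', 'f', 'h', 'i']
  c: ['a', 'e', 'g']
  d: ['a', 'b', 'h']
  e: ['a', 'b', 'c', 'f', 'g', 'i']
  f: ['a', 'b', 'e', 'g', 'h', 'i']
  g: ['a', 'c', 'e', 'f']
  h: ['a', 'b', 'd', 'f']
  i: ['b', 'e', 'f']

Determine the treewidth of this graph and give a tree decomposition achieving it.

Treewidth 3.
One such decomposition:
Bags: B1 = {b, e, f, i}  B2 = {a, b, e, f}  B3 = {a, e, f, g}  B4 = {a, b, f, h}  B5 = {a, b, d, h}  B6 = {a, c, e, g}
Tree: B1–B2, B2–B3, B2–B4, B4–B5, B3–B6

The largest bag has 4 vertices, giving width 3; this decomposition certifies tw(G) ≤ 3. For the lower bound, the 4 vertices {a, b, d, h} are pairwise adjacent, and any tree decomposition puts a clique entirely inside one bag — forcing width ≥ 3. Combining the bounds, tw(G) = 3.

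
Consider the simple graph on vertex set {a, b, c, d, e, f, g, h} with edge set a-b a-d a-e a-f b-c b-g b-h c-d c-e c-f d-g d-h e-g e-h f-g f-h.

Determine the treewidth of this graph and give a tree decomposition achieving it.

Treewidth 4.
Bags: B1 = {a, c, e, g, h}  B2 = {a, c, f, g, h}  B3 = {a, b, c, g, h}  B4 = {a, c, d, g, h}
Tree: B1–B2, B2–B3, B3–B4

The largest bag has 5 vertices, giving width 4; this decomposition certifies tw(G) ≤ 4. For the lower bound: the 5 vertex sets {c,e}, {f,h}, {a,b}, {g}, {d} are disjoint, each induces a connected subgraph, and every pair is joined by at least one edge of G. Contracting each set to a single vertex therefore yields K_{5} as a minor, and since treewidth is minor-monotone, tw(G) ≥ tw(K_{5}) = 4. Combining the bounds, tw(G) = 4.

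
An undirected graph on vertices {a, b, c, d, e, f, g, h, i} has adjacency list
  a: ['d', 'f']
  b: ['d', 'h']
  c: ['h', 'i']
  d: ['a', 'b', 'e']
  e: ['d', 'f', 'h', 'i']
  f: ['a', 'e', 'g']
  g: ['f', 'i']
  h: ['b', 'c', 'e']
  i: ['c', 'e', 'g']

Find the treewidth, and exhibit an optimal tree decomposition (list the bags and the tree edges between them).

Treewidth 3.
One optimal decomposition is:
Bags: B1 = {c, f, g, i}  B2 = {c, e, f, i}  B3 = {c, e, f, h}  B4 = {a, e, f, h}  B5 = {a, d, e, h}  B6 = {a, b, d, h}
Tree: B1–B2, B2–B3, B3–B4, B4–B5, B5–B6

Every bag has size at most 4, so the width is 4 − 1 = 3 and tw(G) ≤ 3. For the lower bound: the 4 vertex sets {c,g,i}, {f}, {e}, {a,b,d,h} are disjoint, each induces a connected subgraph, and every pair is joined by at least one edge of G. Contracting each set to a single vertex therefore yields K_{4} as a minor, and since treewidth is minor-monotone, tw(G) ≥ tw(K_{4}) = 3. The upper and lower bounds meet at 3, so that is the treewidth.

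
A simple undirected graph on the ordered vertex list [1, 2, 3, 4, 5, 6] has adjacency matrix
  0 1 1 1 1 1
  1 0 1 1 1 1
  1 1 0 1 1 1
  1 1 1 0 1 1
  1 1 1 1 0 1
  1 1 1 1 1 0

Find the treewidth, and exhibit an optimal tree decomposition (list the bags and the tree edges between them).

Treewidth 5.
One such decomposition:
Bags: B1 = {1, 2, 3, 4, 5, 6}
Tree: (single bag)

A single bag containing all 6 vertices is trivially a valid decomposition of width 5. On the other hand G contains the 6-clique {1, 2, 3, 4, 5, 6}. A clique must lie in a single bag of any decomposition, so no decomposition can have width below 5. Combining the bounds, tw(G) = 5.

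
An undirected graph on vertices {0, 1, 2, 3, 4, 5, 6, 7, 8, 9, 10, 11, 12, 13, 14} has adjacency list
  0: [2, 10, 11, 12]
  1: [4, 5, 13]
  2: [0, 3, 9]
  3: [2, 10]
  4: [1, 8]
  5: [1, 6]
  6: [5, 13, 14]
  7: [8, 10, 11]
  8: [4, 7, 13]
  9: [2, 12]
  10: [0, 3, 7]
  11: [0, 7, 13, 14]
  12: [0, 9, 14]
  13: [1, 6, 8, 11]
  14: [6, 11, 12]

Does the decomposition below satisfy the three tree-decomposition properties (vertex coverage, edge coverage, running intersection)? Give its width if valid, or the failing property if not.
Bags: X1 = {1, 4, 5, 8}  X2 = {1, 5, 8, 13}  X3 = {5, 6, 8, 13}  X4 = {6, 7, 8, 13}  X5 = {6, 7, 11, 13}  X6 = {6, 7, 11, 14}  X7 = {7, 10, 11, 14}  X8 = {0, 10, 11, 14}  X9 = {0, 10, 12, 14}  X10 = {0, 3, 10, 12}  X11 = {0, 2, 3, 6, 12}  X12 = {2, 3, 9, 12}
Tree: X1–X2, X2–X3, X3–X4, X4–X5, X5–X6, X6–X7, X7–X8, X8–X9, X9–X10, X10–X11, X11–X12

No — bags containing vertex 6 are not connected in the tree.

A tree decomposition must satisfy three properties: every vertex lies in some bag; for every edge, both endpoints lie together in some bag; and for every vertex, the bags containing it form a connected subtree. Here bags containing vertex 6 are not connected in the tree, so the decomposition is invalid.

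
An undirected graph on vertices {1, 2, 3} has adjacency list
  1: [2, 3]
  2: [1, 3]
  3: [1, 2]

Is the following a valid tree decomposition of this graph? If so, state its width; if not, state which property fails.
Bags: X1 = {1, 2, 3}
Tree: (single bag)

Yes; width 2.

Every vertex of G appears in some bag (union = {1, 2, 3}); every edge is covered by a bag; and for each vertex v the set of bags containing v is connected in the bag tree. The decomposition is therefore valid. The largest bag has 3 vertices, so the width is 2.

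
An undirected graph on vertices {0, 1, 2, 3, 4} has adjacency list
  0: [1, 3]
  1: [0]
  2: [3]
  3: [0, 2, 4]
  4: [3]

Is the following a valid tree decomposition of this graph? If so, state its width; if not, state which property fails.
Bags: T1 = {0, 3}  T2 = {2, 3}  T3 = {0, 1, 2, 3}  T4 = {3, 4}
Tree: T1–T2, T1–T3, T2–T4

A tree decomposition must satisfy three properties: every vertex lies in some bag; for every edge, both endpoints lie together in some bag; and for every vertex, the bags containing it form a connected subtree. Here bags containing vertex 2 are not connected in the tree, so the decomposition is invalid.

No — bags containing vertex 2 are not connected in the tree.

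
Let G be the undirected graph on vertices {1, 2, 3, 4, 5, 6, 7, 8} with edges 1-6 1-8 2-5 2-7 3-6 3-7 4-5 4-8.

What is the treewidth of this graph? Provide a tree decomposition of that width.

Treewidth 2.
One optimal decomposition is:
Bags: B1 = {1, 6, 8}  B2 = {4, 6, 8}  B3 = {4, 5, 6}  B4 = {2, 5, 6}  B5 = {2, 6, 7}  B6 = {3, 6, 7}
Tree: B1–B2, B2–B3, B3–B4, B4–B5, B5–B6

The largest bag has 3 vertices, giving width 2; this decomposition certifies tw(G) ≤ 2. For the lower bound, G contains the cycle 6–1–8–4–5–2–7–3–6, so G is not a forest; only forests have treewidth ≤ 1, hence tw(G) ≥ 2. Hence tw(G) = 2 exactly.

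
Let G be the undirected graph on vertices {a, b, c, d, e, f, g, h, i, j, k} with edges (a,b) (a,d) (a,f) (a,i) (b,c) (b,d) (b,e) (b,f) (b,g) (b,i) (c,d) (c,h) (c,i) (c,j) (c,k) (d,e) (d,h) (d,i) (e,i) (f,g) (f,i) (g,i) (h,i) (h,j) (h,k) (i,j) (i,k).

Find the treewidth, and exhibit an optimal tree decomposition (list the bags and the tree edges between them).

Each bag holds 4 vertices, so the decomposition has width 3, which upper-bounds the treewidth. On the other hand G contains the 4-clique {c, h, i, j}. A clique must lie in a single bag of any decomposition, so no decomposition can have width below 3. Hence tw(G) = 3 exactly.

Treewidth 3.
One optimal decomposition is:
Bags: B1 = {b, c, d, i}  B2 = {c, d, h, i}  B3 = {a, b, d, i}  B4 = {b, d, e, i}  B5 = {a, b, f, i}  B6 = {c, h, i, j}  B7 = {b, f, g, i}  B8 = {c, h, i, k}
Tree: B1–B2, B1–B3, B1–B4, B3–B5, B2–B6, B5–B7, B2–B8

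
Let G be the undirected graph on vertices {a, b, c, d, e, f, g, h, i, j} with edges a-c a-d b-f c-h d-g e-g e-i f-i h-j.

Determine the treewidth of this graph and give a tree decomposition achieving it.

The largest bag has 2 vertices, giving width 1; this decomposition certifies tw(G) ≤ 1. Since G has at least one edge (e.g. j–h), it is not an edgeless graph, so tw(G) ≥ 1. The upper and lower bounds meet at 1, so that is the treewidth.

Treewidth 1.
One optimal decomposition is:
Bags: B1 = {h, j}  B2 = {c, h}  B3 = {a, c}  B4 = {a, d}  B5 = {d, g}  B6 = {e, g}  B7 = {e, i}  B8 = {f, i}  B9 = {b, f}
Tree: B1–B2, B2–B3, B3–B4, B4–B5, B5–B6, B6–B7, B7–B8, B8–B9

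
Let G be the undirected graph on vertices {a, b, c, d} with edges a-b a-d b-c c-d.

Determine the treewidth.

A width-2 tree decomposition is:
Bags: B1 = {a, b, d}  B2 = {b, c, d}
Tree: B1–B2
Every bag has size at most 3, so the width is 3 − 1 = 2 and tw(G) ≤ 2. For the lower bound, G contains the cycle d–a–b–c–d, so G is not a forest; only forests have treewidth ≤ 1, hence tw(G) ≥ 2. Combining the bounds, tw(G) = 2.

2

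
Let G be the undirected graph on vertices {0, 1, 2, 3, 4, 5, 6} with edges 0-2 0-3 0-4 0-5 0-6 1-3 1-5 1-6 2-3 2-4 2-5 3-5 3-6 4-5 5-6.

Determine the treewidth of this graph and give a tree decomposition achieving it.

Treewidth 3.
One optimal decomposition is:
Bags: B1 = {1, 3, 5, 6}  B2 = {0, 3, 5, 6}  B3 = {0, 2, 3, 5}  B4 = {0, 2, 4, 5}
Tree: B1–B2, B2–B3, B3–B4

The largest bag has 4 vertices, giving width 3; this decomposition certifies tw(G) ≤ 3. On the other hand G contains the 4-clique {0, 2, 3, 5}. A clique must lie in a single bag of any decomposition, so no decomposition can have width below 3. The upper and lower bounds meet at 3, so that is the treewidth.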